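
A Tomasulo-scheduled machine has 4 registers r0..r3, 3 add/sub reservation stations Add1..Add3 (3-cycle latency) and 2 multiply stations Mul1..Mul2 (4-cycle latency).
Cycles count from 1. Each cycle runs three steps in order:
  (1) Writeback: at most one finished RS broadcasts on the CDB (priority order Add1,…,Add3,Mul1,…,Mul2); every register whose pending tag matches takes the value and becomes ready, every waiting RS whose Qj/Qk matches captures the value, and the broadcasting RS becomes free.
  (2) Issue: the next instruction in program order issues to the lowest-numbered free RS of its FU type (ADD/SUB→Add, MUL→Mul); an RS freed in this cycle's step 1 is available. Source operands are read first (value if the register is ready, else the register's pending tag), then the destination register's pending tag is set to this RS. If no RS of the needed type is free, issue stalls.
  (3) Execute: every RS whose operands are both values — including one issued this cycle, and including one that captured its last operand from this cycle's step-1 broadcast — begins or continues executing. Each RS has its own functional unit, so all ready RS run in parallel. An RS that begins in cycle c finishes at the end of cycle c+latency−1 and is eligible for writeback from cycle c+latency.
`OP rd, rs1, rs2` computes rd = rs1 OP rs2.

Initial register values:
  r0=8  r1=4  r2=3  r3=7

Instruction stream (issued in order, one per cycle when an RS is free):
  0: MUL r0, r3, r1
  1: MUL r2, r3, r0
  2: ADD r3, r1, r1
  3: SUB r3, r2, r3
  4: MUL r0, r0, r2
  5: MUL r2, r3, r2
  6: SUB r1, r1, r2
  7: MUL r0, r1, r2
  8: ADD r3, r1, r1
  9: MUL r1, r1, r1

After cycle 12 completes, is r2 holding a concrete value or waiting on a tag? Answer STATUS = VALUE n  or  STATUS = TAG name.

  c1: issue MUL r0<-Mul1  regs: r0:Mul1,r1:4,r2:3,r3:7
  c2: issue MUL r2<-Mul2  regs: r0:Mul1,r1:4,r2:Mul2,r3:7
  c3: issue ADD r3<-Add1  regs: r0:Mul1,r1:4,r2:Mul2,r3:Add1
  c4: issue SUB r3<-Add2  regs: r0:Mul1,r1:4,r2:Mul2,r3:Add2
  c5: CDB Mul1=28; issue MUL r0<-Mul1  regs: r0:Mul1,r1:4,r2:Mul2,r3:Add2
  c6: CDB Add1=8; stall  regs: r0:Mul1,r1:4,r2:Mul2,r3:Add2
  c7: stall  regs: r0:Mul1,r1:4,r2:Mul2,r3:Add2
  c8: stall  regs: r0:Mul1,r1:4,r2:Mul2,r3:Add2
  c9: CDB Mul2=196; issue MUL r2<-Mul2  regs: r0:Mul1,r1:4,r2:Mul2,r3:Add2
  c10: issue SUB r1<-Add1  regs: r0:Mul1,r1:Add1,r2:Mul2,r3:Add2
  c11: stall  regs: r0:Mul1,r1:Add1,r2:Mul2,r3:Add2
  c12: CDB Add2=188; stall  regs: r0:Mul1,r1:Add1,r2:Mul2,r3:188

STATUS = TAG Mul2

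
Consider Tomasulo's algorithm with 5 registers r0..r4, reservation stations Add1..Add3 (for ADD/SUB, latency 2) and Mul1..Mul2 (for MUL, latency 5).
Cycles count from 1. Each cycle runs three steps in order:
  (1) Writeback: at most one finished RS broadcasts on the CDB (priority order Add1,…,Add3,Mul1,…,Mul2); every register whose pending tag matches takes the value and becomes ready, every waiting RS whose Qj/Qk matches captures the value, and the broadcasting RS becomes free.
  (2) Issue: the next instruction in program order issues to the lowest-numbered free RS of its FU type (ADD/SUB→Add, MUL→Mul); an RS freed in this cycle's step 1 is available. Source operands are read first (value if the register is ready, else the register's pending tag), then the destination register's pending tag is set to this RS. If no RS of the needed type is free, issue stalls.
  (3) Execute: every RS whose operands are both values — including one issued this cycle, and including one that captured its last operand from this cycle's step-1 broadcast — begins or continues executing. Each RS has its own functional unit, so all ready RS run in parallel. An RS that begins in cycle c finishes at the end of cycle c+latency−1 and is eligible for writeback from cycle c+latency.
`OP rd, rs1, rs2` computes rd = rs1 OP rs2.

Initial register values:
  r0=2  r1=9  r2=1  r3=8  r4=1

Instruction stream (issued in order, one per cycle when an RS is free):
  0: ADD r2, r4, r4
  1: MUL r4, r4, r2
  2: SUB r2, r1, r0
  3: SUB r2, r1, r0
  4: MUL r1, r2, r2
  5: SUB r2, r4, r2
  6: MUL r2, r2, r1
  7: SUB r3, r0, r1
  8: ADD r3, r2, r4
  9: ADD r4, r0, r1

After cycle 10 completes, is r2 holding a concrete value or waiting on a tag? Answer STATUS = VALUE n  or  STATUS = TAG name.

STATUS = TAG Mul1

  c1: issue ADD r2<-Add1  regs: r0:2,r1:9,r2:Add1,r3:8,r4:1
  c2: issue MUL r4<-Mul1  regs: r0:2,r1:9,r2:Add1,r3:8,r4:Mul1
  c3: CDB Add1=2; issue SUB r2<-Add1  regs: r0:2,r1:9,r2:Add1,r3:8,r4:Mul1
  c4: issue SUB r2<-Add2  regs: r0:2,r1:9,r2:Add2,r3:8,r4:Mul1
  c5: CDB Add1=7; issue MUL r1<-Mul2  regs: r0:2,r1:Mul2,r2:Add2,r3:8,r4:Mul1
  c6: CDB Add2=7; issue SUB r2<-Add1  regs: r0:2,r1:Mul2,r2:Add1,r3:8,r4:Mul1
  c7: stall  regs: r0:2,r1:Mul2,r2:Add1,r3:8,r4:Mul1
  c8: CDB Mul1=2; issue MUL r2<-Mul1  regs: r0:2,r1:Mul2,r2:Mul1,r3:8,r4:2
  c9: issue SUB r3<-Add2  regs: r0:2,r1:Mul2,r2:Mul1,r3:Add2,r4:2
  c10: CDB Add1=-5; issue ADD r3<-Add1  regs: r0:2,r1:Mul2,r2:Mul1,r3:Add1,r4:2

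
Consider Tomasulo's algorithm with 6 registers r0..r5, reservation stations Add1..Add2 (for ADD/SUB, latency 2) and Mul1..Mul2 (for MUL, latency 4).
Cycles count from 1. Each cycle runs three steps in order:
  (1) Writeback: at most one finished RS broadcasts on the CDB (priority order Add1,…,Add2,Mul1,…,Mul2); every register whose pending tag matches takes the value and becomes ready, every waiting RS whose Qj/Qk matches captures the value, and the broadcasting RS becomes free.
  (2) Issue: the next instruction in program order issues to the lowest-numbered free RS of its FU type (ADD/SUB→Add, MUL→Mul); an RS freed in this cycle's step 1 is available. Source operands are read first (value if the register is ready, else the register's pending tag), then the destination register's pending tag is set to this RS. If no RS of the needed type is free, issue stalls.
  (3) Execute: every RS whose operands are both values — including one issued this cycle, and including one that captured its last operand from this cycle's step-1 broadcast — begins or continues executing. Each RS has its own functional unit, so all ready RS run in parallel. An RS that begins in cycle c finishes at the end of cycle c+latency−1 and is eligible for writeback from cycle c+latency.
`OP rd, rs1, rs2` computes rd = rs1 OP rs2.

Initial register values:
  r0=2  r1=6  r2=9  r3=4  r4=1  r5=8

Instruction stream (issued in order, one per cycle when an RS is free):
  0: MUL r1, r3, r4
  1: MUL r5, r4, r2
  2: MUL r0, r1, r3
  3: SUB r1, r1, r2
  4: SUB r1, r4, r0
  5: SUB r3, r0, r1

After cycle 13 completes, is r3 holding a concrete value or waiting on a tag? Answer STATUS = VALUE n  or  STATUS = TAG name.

STATUS = VALUE 31

cycle 1: issue MUL r1<-Mul1 // r0:2,r1:Mul1,r2:9,r3:4,r4:1,r5:8
cycle 2: issue MUL r5<-Mul2 // r0:2,r1:Mul1,r2:9,r3:4,r4:1,r5:Mul2
cycle 3: stall // r0:2,r1:Mul1,r2:9,r3:4,r4:1,r5:Mul2
cycle 4: stall // r0:2,r1:Mul1,r2:9,r3:4,r4:1,r5:Mul2
cycle 5: CDB Mul1=4; issue MUL r0<-Mul1 // r0:Mul1,r1:4,r2:9,r3:4,r4:1,r5:Mul2
cycle 6: CDB Mul2=9; issue SUB r1<-Add1 // r0:Mul1,r1:Add1,r2:9,r3:4,r4:1,r5:9
cycle 7: issue SUB r1<-Add2 // r0:Mul1,r1:Add2,r2:9,r3:4,r4:1,r5:9
cycle 8: CDB Add1=-5; issue SUB r3<-Add1 // r0:Mul1,r1:Add2,r2:9,r3:Add1,r4:1,r5:9
cycle 9: CDB Mul1=16 // r0:16,r1:Add2,r2:9,r3:Add1,r4:1,r5:9
cycle 10: - // r0:16,r1:Add2,r2:9,r3:Add1,r4:1,r5:9
cycle 11: CDB Add2=-15 // r0:16,r1:-15,r2:9,r3:Add1,r4:1,r5:9
cycle 12: - // r0:16,r1:-15,r2:9,r3:Add1,r4:1,r5:9
cycle 13: CDB Add1=31 // r0:16,r1:-15,r2:9,r3:31,r4:1,r5:9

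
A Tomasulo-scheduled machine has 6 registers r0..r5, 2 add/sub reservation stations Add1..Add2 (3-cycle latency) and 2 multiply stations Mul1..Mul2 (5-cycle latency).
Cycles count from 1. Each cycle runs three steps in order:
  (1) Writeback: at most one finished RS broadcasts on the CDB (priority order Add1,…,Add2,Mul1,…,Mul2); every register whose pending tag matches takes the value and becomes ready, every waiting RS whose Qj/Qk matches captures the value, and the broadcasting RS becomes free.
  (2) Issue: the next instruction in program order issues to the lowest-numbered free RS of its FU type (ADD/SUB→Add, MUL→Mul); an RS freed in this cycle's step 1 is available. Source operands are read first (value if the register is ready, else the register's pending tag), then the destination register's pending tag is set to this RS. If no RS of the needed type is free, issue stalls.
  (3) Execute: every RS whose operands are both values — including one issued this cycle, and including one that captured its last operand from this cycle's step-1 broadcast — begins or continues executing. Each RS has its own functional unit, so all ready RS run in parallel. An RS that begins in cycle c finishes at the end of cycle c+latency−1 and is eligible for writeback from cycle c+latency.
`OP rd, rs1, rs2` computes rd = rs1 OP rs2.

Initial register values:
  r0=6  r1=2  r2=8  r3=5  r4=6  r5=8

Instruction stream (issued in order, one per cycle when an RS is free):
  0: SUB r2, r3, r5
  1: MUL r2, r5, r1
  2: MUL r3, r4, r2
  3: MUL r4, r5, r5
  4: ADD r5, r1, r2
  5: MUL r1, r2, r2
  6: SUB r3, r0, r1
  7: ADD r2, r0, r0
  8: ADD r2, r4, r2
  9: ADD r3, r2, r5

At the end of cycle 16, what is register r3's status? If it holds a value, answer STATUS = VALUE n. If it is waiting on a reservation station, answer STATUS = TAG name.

  c1: issue SUB r2<-Add1  regs: r0:6,r1:2,r2:Add1,r3:5,r4:6,r5:8
  c2: issue MUL r2<-Mul1  regs: r0:6,r1:2,r2:Mul1,r3:5,r4:6,r5:8
  c3: issue MUL r3<-Mul2  regs: r0:6,r1:2,r2:Mul1,r3:Mul2,r4:6,r5:8
  c4: CDB Add1=-3; stall  regs: r0:6,r1:2,r2:Mul1,r3:Mul2,r4:6,r5:8
  c5: stall  regs: r0:6,r1:2,r2:Mul1,r3:Mul2,r4:6,r5:8
  c6: stall  regs: r0:6,r1:2,r2:Mul1,r3:Mul2,r4:6,r5:8
  c7: CDB Mul1=16; issue MUL r4<-Mul1  regs: r0:6,r1:2,r2:16,r3:Mul2,r4:Mul1,r5:8
  c8: issue ADD r5<-Add1  regs: r0:6,r1:2,r2:16,r3:Mul2,r4:Mul1,r5:Add1
  c9: stall  regs: r0:6,r1:2,r2:16,r3:Mul2,r4:Mul1,r5:Add1
  c10: stall  regs: r0:6,r1:2,r2:16,r3:Mul2,r4:Mul1,r5:Add1
  c11: CDB Add1=18; stall  regs: r0:6,r1:2,r2:16,r3:Mul2,r4:Mul1,r5:18
  c12: CDB Mul1=64; issue MUL r1<-Mul1  regs: r0:6,r1:Mul1,r2:16,r3:Mul2,r4:64,r5:18
  c13: CDB Mul2=96; issue SUB r3<-Add1  regs: r0:6,r1:Mul1,r2:16,r3:Add1,r4:64,r5:18
  c14: issue ADD r2<-Add2  regs: r0:6,r1:Mul1,r2:Add2,r3:Add1,r4:64,r5:18
  c15: stall  regs: r0:6,r1:Mul1,r2:Add2,r3:Add1,r4:64,r5:18
  c16: stall  regs: r0:6,r1:Mul1,r2:Add2,r3:Add1,r4:64,r5:18

STATUS = TAG Add1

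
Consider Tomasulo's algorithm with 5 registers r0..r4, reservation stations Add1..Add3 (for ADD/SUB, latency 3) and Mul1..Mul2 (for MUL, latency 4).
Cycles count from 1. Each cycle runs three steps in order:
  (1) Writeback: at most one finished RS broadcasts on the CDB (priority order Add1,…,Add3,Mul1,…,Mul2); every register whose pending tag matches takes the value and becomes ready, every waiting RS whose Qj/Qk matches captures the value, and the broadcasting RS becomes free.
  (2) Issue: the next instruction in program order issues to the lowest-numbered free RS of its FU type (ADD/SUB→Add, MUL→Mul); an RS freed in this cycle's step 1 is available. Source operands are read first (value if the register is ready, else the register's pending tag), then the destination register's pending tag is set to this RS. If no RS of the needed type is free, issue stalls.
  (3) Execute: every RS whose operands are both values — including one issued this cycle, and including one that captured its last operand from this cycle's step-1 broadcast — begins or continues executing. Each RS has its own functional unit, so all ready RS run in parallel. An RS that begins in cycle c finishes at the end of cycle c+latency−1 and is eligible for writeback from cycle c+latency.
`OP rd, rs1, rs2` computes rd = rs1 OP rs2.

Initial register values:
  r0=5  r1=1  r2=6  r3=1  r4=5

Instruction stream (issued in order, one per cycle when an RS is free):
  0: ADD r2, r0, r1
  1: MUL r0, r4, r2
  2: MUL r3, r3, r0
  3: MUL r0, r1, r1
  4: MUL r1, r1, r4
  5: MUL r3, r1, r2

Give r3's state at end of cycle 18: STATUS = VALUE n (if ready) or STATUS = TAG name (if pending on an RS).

STATUS = TAG Mul2

c1: issue ADD r2<-Add1 | r0:5,r1:1,r2:Add1,r3:1,r4:5
c2: issue MUL r0<-Mul1 | r0:Mul1,r1:1,r2:Add1,r3:1,r4:5
c3: issue MUL r3<-Mul2 | r0:Mul1,r1:1,r2:Add1,r3:Mul2,r4:5
c4: CDB Add1=6; stall | r0:Mul1,r1:1,r2:6,r3:Mul2,r4:5
c5: stall | r0:Mul1,r1:1,r2:6,r3:Mul2,r4:5
c6: stall | r0:Mul1,r1:1,r2:6,r3:Mul2,r4:5
c7: stall | r0:Mul1,r1:1,r2:6,r3:Mul2,r4:5
c8: CDB Mul1=30; issue MUL r0<-Mul1 | r0:Mul1,r1:1,r2:6,r3:Mul2,r4:5
c9: stall | r0:Mul1,r1:1,r2:6,r3:Mul2,r4:5
c10: stall | r0:Mul1,r1:1,r2:6,r3:Mul2,r4:5
c11: stall | r0:Mul1,r1:1,r2:6,r3:Mul2,r4:5
c12: CDB Mul1=1; issue MUL r1<-Mul1 | r0:1,r1:Mul1,r2:6,r3:Mul2,r4:5
c13: CDB Mul2=30; issue MUL r3<-Mul2 | r0:1,r1:Mul1,r2:6,r3:Mul2,r4:5
c14: - | r0:1,r1:Mul1,r2:6,r3:Mul2,r4:5
c15: - | r0:1,r1:Mul1,r2:6,r3:Mul2,r4:5
c16: CDB Mul1=5 | r0:1,r1:5,r2:6,r3:Mul2,r4:5
c17: - | r0:1,r1:5,r2:6,r3:Mul2,r4:5
c18: - | r0:1,r1:5,r2:6,r3:Mul2,r4:5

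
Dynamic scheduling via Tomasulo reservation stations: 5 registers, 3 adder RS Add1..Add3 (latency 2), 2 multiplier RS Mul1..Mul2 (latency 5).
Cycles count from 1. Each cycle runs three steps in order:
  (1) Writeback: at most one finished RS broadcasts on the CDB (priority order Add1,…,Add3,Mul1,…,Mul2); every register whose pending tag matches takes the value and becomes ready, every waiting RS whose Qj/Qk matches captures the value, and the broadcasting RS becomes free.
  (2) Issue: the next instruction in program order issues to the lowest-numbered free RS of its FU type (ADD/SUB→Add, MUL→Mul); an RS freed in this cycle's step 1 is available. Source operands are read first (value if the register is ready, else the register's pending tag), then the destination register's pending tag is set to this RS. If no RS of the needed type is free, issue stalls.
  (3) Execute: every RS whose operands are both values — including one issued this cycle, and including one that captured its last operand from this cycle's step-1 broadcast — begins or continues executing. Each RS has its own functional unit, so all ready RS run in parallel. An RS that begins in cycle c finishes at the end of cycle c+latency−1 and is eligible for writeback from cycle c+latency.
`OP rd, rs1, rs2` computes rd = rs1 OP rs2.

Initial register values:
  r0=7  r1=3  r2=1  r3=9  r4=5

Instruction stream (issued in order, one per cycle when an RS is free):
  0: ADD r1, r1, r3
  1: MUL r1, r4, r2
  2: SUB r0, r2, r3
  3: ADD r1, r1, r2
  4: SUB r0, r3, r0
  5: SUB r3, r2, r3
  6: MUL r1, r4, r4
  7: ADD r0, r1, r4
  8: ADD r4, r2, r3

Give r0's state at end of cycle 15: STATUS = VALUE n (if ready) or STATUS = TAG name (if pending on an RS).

STATUS = VALUE 30

  c1: issue ADD r1<-Add1  regs: r0:7,r1:Add1,r2:1,r3:9,r4:5
  c2: issue MUL r1<-Mul1  regs: r0:7,r1:Mul1,r2:1,r3:9,r4:5
  c3: CDB Add1=12; issue SUB r0<-Add1  regs: r0:Add1,r1:Mul1,r2:1,r3:9,r4:5
  c4: issue ADD r1<-Add2  regs: r0:Add1,r1:Add2,r2:1,r3:9,r4:5
  c5: CDB Add1=-8; issue SUB r0<-Add1  regs: r0:Add1,r1:Add2,r2:1,r3:9,r4:5
  c6: issue SUB r3<-Add3  regs: r0:Add1,r1:Add2,r2:1,r3:Add3,r4:5
  c7: CDB Add1=17; issue MUL r1<-Mul2  regs: r0:17,r1:Mul2,r2:1,r3:Add3,r4:5
  c8: CDB Add3=-8; issue ADD r0<-Add1  regs: r0:Add1,r1:Mul2,r2:1,r3:-8,r4:5
  c9: CDB Mul1=5; issue ADD r4<-Add3  regs: r0:Add1,r1:Mul2,r2:1,r3:-8,r4:Add3
  c10: -  regs: r0:Add1,r1:Mul2,r2:1,r3:-8,r4:Add3
  c11: CDB Add2=6  regs: r0:Add1,r1:Mul2,r2:1,r3:-8,r4:Add3
  c12: CDB Add3=-7  regs: r0:Add1,r1:Mul2,r2:1,r3:-8,r4:-7
  c13: CDB Mul2=25  regs: r0:Add1,r1:25,r2:1,r3:-8,r4:-7
  c14: -  regs: r0:Add1,r1:25,r2:1,r3:-8,r4:-7
  c15: CDB Add1=30  regs: r0:30,r1:25,r2:1,r3:-8,r4:-7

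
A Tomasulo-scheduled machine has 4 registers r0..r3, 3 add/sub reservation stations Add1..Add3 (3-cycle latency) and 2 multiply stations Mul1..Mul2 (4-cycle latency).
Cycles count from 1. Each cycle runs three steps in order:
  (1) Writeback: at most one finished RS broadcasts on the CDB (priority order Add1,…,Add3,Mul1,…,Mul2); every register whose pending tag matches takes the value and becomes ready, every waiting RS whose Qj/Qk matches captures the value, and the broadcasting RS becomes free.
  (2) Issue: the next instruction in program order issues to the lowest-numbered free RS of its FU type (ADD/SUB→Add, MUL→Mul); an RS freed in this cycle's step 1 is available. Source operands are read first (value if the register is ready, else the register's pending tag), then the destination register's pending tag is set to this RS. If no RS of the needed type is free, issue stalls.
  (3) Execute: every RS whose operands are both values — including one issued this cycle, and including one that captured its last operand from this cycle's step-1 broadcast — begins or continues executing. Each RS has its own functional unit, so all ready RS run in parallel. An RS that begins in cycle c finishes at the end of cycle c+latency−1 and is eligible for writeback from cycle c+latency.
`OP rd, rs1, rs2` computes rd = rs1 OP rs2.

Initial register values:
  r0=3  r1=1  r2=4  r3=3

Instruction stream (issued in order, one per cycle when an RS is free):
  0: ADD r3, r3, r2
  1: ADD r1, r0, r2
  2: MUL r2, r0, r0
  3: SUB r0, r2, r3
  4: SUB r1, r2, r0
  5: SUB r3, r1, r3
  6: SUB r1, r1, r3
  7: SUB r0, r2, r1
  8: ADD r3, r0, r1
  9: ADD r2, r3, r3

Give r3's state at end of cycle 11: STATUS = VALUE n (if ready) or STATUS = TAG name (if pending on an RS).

  c1: issue ADD r3<-Add1  regs: r0:3,r1:1,r2:4,r3:Add1
  c2: issue ADD r1<-Add2  regs: r0:3,r1:Add2,r2:4,r3:Add1
  c3: issue MUL r2<-Mul1  regs: r0:3,r1:Add2,r2:Mul1,r3:Add1
  c4: CDB Add1=7; issue SUB r0<-Add1  regs: r0:Add1,r1:Add2,r2:Mul1,r3:7
  c5: CDB Add2=7; issue SUB r1<-Add2  regs: r0:Add1,r1:Add2,r2:Mul1,r3:7
  c6: issue SUB r3<-Add3  regs: r0:Add1,r1:Add2,r2:Mul1,r3:Add3
  c7: CDB Mul1=9; stall  regs: r0:Add1,r1:Add2,r2:9,r3:Add3
  c8: stall  regs: r0:Add1,r1:Add2,r2:9,r3:Add3
  c9: stall  regs: r0:Add1,r1:Add2,r2:9,r3:Add3
  c10: CDB Add1=2; issue SUB r1<-Add1  regs: r0:2,r1:Add1,r2:9,r3:Add3
  c11: stall  regs: r0:2,r1:Add1,r2:9,r3:Add3

STATUS = TAG Add3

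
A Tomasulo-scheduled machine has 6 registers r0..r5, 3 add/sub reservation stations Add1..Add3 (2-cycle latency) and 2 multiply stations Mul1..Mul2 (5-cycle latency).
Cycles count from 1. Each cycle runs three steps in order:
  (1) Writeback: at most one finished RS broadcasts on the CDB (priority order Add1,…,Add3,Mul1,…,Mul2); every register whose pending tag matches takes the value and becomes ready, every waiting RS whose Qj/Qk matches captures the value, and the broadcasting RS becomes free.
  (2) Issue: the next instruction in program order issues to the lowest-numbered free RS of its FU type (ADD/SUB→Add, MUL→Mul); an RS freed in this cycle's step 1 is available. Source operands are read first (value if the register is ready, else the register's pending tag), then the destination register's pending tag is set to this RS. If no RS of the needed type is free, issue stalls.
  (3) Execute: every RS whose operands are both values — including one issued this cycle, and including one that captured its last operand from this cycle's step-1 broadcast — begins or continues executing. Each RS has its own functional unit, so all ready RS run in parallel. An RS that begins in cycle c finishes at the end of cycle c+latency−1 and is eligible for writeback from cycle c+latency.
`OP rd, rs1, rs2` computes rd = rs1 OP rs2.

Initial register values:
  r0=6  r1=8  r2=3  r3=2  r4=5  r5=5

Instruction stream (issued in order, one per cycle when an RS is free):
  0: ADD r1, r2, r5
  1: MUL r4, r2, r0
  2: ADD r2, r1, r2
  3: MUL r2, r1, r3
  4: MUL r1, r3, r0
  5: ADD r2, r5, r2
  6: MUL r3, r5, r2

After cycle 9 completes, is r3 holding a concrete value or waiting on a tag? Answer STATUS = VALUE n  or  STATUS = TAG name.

  c1: issue ADD r1<-Add1  regs: r0:6,r1:Add1,r2:3,r3:2,r4:5,r5:5
  c2: issue MUL r4<-Mul1  regs: r0:6,r1:Add1,r2:3,r3:2,r4:Mul1,r5:5
  c3: CDB Add1=8; issue ADD r2<-Add1  regs: r0:6,r1:8,r2:Add1,r3:2,r4:Mul1,r5:5
  c4: issue MUL r2<-Mul2  regs: r0:6,r1:8,r2:Mul2,r3:2,r4:Mul1,r5:5
  c5: CDB Add1=11; stall  regs: r0:6,r1:8,r2:Mul2,r3:2,r4:Mul1,r5:5
  c6: stall  regs: r0:6,r1:8,r2:Mul2,r3:2,r4:Mul1,r5:5
  c7: CDB Mul1=18; issue MUL r1<-Mul1  regs: r0:6,r1:Mul1,r2:Mul2,r3:2,r4:18,r5:5
  c8: issue ADD r2<-Add1  regs: r0:6,r1:Mul1,r2:Add1,r3:2,r4:18,r5:5
  c9: CDB Mul2=16; issue MUL r3<-Mul2  regs: r0:6,r1:Mul1,r2:Add1,r3:Mul2,r4:18,r5:5

STATUS = TAG Mul2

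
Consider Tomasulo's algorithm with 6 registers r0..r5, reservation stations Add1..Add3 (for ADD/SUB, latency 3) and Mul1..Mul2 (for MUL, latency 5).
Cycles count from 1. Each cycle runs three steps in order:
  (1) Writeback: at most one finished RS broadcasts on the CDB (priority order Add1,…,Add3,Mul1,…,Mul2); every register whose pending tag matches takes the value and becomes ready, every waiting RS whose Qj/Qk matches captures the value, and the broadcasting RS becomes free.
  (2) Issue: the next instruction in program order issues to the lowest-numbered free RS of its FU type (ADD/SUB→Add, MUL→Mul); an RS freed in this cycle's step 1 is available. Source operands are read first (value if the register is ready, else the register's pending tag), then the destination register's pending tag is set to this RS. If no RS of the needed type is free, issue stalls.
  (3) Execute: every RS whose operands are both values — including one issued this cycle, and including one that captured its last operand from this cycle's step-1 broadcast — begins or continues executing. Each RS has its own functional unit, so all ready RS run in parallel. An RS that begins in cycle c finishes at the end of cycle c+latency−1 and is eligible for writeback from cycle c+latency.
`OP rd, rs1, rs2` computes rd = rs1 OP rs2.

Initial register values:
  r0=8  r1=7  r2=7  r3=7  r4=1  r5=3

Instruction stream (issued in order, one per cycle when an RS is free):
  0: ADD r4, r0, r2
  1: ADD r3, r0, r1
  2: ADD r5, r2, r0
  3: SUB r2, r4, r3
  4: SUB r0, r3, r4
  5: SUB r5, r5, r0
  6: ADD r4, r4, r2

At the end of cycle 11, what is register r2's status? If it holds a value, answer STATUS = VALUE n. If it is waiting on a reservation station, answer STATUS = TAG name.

c1: issue ADD r4<-Add1 | r0:8,r1:7,r2:7,r3:7,r4:Add1,r5:3
c2: issue ADD r3<-Add2 | r0:8,r1:7,r2:7,r3:Add2,r4:Add1,r5:3
c3: issue ADD r5<-Add3 | r0:8,r1:7,r2:7,r3:Add2,r4:Add1,r5:Add3
c4: CDB Add1=15; issue SUB r2<-Add1 | r0:8,r1:7,r2:Add1,r3:Add2,r4:15,r5:Add3
c5: CDB Add2=15; issue SUB r0<-Add2 | r0:Add2,r1:7,r2:Add1,r3:15,r4:15,r5:Add3
c6: CDB Add3=15; issue SUB r5<-Add3 | r0:Add2,r1:7,r2:Add1,r3:15,r4:15,r5:Add3
c7: stall | r0:Add2,r1:7,r2:Add1,r3:15,r4:15,r5:Add3
c8: CDB Add1=0; issue ADD r4<-Add1 | r0:Add2,r1:7,r2:0,r3:15,r4:Add1,r5:Add3
c9: CDB Add2=0 | r0:0,r1:7,r2:0,r3:15,r4:Add1,r5:Add3
c10: - | r0:0,r1:7,r2:0,r3:15,r4:Add1,r5:Add3
c11: CDB Add1=15 | r0:0,r1:7,r2:0,r3:15,r4:15,r5:Add3

STATUS = VALUE 0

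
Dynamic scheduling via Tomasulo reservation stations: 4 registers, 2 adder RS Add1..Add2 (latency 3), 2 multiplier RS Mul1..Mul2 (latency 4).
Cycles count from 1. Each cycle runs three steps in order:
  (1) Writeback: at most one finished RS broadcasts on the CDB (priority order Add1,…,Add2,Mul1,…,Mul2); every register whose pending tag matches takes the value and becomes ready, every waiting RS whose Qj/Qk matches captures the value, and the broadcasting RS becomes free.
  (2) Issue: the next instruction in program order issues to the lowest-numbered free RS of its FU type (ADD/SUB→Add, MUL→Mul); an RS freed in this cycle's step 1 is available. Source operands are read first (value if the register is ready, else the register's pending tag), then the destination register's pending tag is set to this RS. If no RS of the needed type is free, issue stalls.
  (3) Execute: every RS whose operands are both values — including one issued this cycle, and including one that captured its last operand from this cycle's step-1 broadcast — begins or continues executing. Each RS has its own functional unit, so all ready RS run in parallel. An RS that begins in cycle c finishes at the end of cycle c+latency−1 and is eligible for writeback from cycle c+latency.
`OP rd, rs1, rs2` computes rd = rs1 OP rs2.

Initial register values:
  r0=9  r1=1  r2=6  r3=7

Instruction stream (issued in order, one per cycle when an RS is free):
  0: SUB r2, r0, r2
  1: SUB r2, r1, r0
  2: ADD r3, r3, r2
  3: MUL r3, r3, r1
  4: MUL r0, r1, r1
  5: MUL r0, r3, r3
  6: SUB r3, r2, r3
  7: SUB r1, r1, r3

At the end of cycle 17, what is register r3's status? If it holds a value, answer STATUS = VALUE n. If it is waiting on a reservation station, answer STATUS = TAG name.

STATUS = VALUE -7

  c1: issue SUB r2<-Add1  regs: r0:9,r1:1,r2:Add1,r3:7
  c2: issue SUB r2<-Add2  regs: r0:9,r1:1,r2:Add2,r3:7
  c3: stall  regs: r0:9,r1:1,r2:Add2,r3:7
  c4: CDB Add1=3; issue ADD r3<-Add1  regs: r0:9,r1:1,r2:Add2,r3:Add1
  c5: CDB Add2=-8; issue MUL r3<-Mul1  regs: r0:9,r1:1,r2:-8,r3:Mul1
  c6: issue MUL r0<-Mul2  regs: r0:Mul2,r1:1,r2:-8,r3:Mul1
  c7: stall  regs: r0:Mul2,r1:1,r2:-8,r3:Mul1
  c8: CDB Add1=-1; stall  regs: r0:Mul2,r1:1,r2:-8,r3:Mul1
  c9: stall  regs: r0:Mul2,r1:1,r2:-8,r3:Mul1
  c10: CDB Mul2=1; issue MUL r0<-Mul2  regs: r0:Mul2,r1:1,r2:-8,r3:Mul1
  c11: issue SUB r3<-Add1  regs: r0:Mul2,r1:1,r2:-8,r3:Add1
  c12: CDB Mul1=-1; issue SUB r1<-Add2  regs: r0:Mul2,r1:Add2,r2:-8,r3:Add1
  c13: -  regs: r0:Mul2,r1:Add2,r2:-8,r3:Add1
  c14: -  regs: r0:Mul2,r1:Add2,r2:-8,r3:Add1
  c15: CDB Add1=-7  regs: r0:Mul2,r1:Add2,r2:-8,r3:-7
  c16: CDB Mul2=1  regs: r0:1,r1:Add2,r2:-8,r3:-7
  c17: -  regs: r0:1,r1:Add2,r2:-8,r3:-7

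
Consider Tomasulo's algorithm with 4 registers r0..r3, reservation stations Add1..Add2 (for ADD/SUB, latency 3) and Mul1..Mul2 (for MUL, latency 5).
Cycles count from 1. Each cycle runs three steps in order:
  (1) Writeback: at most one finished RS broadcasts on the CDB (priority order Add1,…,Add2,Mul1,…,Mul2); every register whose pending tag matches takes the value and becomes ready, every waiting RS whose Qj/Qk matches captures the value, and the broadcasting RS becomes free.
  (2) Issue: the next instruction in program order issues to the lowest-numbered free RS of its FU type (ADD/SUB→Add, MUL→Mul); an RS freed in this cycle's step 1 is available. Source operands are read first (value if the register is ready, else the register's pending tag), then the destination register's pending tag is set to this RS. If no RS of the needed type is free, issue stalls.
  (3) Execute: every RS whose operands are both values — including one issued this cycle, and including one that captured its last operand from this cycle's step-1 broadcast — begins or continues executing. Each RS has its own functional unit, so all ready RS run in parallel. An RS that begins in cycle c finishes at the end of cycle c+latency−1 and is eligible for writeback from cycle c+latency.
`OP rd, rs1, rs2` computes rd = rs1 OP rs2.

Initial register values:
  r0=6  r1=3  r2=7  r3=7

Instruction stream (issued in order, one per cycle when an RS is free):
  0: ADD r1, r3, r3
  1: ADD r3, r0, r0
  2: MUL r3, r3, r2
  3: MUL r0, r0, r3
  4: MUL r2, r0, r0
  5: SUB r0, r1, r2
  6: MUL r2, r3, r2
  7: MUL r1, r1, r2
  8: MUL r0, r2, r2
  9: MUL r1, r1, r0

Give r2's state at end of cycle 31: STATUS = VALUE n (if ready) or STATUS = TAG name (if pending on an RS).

STATUS = VALUE 21337344

c1: issue ADD r1<-Add1 | r0:6,r1:Add1,r2:7,r3:7
c2: issue ADD r3<-Add2 | r0:6,r1:Add1,r2:7,r3:Add2
c3: issue MUL r3<-Mul1 | r0:6,r1:Add1,r2:7,r3:Mul1
c4: CDB Add1=14; issue MUL r0<-Mul2 | r0:Mul2,r1:14,r2:7,r3:Mul1
c5: CDB Add2=12; stall | r0:Mul2,r1:14,r2:7,r3:Mul1
c6: stall | r0:Mul2,r1:14,r2:7,r3:Mul1
c7: stall | r0:Mul2,r1:14,r2:7,r3:Mul1
c8: stall | r0:Mul2,r1:14,r2:7,r3:Mul1
c9: stall | r0:Mul2,r1:14,r2:7,r3:Mul1
c10: CDB Mul1=84; issue MUL r2<-Mul1 | r0:Mul2,r1:14,r2:Mul1,r3:84
c11: issue SUB r0<-Add1 | r0:Add1,r1:14,r2:Mul1,r3:84
c12: stall | r0:Add1,r1:14,r2:Mul1,r3:84
c13: stall | r0:Add1,r1:14,r2:Mul1,r3:84
c14: stall | r0:Add1,r1:14,r2:Mul1,r3:84
c15: CDB Mul2=504; issue MUL r2<-Mul2 | r0:Add1,r1:14,r2:Mul2,r3:84
c16: stall | r0:Add1,r1:14,r2:Mul2,r3:84
c17: stall | r0:Add1,r1:14,r2:Mul2,r3:84
c18: stall | r0:Add1,r1:14,r2:Mul2,r3:84
c19: stall | r0:Add1,r1:14,r2:Mul2,r3:84
c20: CDB Mul1=254016; issue MUL r1<-Mul1 | r0:Add1,r1:Mul1,r2:Mul2,r3:84
c21: stall | r0:Add1,r1:Mul1,r2:Mul2,r3:84
c22: stall | r0:Add1,r1:Mul1,r2:Mul2,r3:84
c23: CDB Add1=-254002; stall | r0:-254002,r1:Mul1,r2:Mul2,r3:84
c24: stall | r0:-254002,r1:Mul1,r2:Mul2,r3:84
c25: CDB Mul2=21337344; issue MUL r0<-Mul2 | r0:Mul2,r1:Mul1,r2:21337344,r3:84
c26: stall | r0:Mul2,r1:Mul1,r2:21337344,r3:84
c27: stall | r0:Mul2,r1:Mul1,r2:21337344,r3:84
c28: stall | r0:Mul2,r1:Mul1,r2:21337344,r3:84
c29: stall | r0:Mul2,r1:Mul1,r2:21337344,r3:84
c30: CDB Mul1=298722816; issue MUL r1<-Mul1 | r0:Mul2,r1:Mul1,r2:21337344,r3:84
c31: CDB Mul2=455282248974336 | r0:455282248974336,r1:Mul1,r2:21337344,r3:84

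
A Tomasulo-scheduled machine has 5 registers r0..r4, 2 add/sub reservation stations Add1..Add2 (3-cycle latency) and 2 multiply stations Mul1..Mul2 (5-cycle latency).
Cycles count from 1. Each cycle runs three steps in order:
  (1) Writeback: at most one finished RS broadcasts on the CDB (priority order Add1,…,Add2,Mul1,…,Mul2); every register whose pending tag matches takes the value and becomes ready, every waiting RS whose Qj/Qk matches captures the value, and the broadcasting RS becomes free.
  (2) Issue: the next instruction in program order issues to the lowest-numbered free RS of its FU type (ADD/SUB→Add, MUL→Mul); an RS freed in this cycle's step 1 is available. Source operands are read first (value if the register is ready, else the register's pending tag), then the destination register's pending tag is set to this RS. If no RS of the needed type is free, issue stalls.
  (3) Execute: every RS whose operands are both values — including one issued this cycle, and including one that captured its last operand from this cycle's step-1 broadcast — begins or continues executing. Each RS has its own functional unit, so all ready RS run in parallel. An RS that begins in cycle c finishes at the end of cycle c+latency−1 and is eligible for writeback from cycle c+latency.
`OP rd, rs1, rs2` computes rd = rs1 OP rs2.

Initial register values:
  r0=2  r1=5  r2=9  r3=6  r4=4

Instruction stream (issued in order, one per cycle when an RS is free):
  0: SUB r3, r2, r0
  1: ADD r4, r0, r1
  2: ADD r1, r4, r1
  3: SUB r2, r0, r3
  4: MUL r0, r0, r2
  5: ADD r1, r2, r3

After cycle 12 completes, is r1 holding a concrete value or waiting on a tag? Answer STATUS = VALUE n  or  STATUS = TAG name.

c1: issue SUB r3<-Add1 | r0:2,r1:5,r2:9,r3:Add1,r4:4
c2: issue ADD r4<-Add2 | r0:2,r1:5,r2:9,r3:Add1,r4:Add2
c3: stall | r0:2,r1:5,r2:9,r3:Add1,r4:Add2
c4: CDB Add1=7; issue ADD r1<-Add1 | r0:2,r1:Add1,r2:9,r3:7,r4:Add2
c5: CDB Add2=7; issue SUB r2<-Add2 | r0:2,r1:Add1,r2:Add2,r3:7,r4:7
c6: issue MUL r0<-Mul1 | r0:Mul1,r1:Add1,r2:Add2,r3:7,r4:7
c7: stall | r0:Mul1,r1:Add1,r2:Add2,r3:7,r4:7
c8: CDB Add1=12; issue ADD r1<-Add1 | r0:Mul1,r1:Add1,r2:Add2,r3:7,r4:7
c9: CDB Add2=-5 | r0:Mul1,r1:Add1,r2:-5,r3:7,r4:7
c10: - | r0:Mul1,r1:Add1,r2:-5,r3:7,r4:7
c11: - | r0:Mul1,r1:Add1,r2:-5,r3:7,r4:7
c12: CDB Add1=2 | r0:Mul1,r1:2,r2:-5,r3:7,r4:7

STATUS = VALUE 2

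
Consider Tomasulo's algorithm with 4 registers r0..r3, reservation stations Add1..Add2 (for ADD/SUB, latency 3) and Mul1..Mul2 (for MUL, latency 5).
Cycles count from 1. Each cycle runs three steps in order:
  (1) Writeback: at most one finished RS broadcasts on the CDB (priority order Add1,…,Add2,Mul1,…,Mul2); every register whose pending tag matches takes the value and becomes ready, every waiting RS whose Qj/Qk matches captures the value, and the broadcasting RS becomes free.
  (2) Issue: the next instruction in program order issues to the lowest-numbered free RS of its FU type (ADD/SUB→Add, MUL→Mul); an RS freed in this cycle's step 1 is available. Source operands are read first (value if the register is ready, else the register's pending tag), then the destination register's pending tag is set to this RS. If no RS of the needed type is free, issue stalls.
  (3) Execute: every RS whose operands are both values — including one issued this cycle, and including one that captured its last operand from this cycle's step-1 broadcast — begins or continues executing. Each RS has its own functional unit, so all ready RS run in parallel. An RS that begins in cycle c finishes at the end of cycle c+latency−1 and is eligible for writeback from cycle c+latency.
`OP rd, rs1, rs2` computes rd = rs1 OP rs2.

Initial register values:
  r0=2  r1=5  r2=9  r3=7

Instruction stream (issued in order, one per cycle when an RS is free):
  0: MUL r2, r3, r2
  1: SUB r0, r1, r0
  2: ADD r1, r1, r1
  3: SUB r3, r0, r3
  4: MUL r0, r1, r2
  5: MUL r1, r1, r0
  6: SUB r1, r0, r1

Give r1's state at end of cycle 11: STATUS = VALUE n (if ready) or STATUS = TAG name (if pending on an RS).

STATUS = TAG Add1

cycle 1: issue MUL r2<-Mul1 // r0:2,r1:5,r2:Mul1,r3:7
cycle 2: issue SUB r0<-Add1 // r0:Add1,r1:5,r2:Mul1,r3:7
cycle 3: issue ADD r1<-Add2 // r0:Add1,r1:Add2,r2:Mul1,r3:7
cycle 4: stall // r0:Add1,r1:Add2,r2:Mul1,r3:7
cycle 5: CDB Add1=3; issue SUB r3<-Add1 // r0:3,r1:Add2,r2:Mul1,r3:Add1
cycle 6: CDB Add2=10; issue MUL r0<-Mul2 // r0:Mul2,r1:10,r2:Mul1,r3:Add1
cycle 7: CDB Mul1=63; issue MUL r1<-Mul1 // r0:Mul2,r1:Mul1,r2:63,r3:Add1
cycle 8: CDB Add1=-4; issue SUB r1<-Add1 // r0:Mul2,r1:Add1,r2:63,r3:-4
cycle 9: - // r0:Mul2,r1:Add1,r2:63,r3:-4
cycle 10: - // r0:Mul2,r1:Add1,r2:63,r3:-4
cycle 11: - // r0:Mul2,r1:Add1,r2:63,r3:-4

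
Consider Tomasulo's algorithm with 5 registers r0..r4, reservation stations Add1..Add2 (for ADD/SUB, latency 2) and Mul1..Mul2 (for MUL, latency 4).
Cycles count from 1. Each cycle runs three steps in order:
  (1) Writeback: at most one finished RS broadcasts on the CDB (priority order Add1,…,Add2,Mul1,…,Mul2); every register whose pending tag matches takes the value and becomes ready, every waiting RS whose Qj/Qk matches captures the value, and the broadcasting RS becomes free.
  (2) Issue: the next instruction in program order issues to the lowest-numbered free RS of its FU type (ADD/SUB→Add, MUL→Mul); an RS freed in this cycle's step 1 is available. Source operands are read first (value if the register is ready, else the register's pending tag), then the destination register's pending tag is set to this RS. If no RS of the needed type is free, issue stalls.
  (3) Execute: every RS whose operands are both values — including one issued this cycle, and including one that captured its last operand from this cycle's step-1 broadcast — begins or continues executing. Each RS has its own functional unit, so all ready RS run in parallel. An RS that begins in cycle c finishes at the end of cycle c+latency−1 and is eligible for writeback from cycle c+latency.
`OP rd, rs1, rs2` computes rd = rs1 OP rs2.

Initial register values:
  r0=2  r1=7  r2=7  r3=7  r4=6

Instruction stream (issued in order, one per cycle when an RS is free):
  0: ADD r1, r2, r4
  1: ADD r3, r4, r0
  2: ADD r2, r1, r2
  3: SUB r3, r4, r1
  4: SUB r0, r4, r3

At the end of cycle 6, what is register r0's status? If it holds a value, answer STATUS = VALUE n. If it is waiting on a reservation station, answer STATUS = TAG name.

cycle 1: issue ADD r1<-Add1 // r0:2,r1:Add1,r2:7,r3:7,r4:6
cycle 2: issue ADD r3<-Add2 // r0:2,r1:Add1,r2:7,r3:Add2,r4:6
cycle 3: CDB Add1=13; issue ADD r2<-Add1 // r0:2,r1:13,r2:Add1,r3:Add2,r4:6
cycle 4: CDB Add2=8; issue SUB r3<-Add2 // r0:2,r1:13,r2:Add1,r3:Add2,r4:6
cycle 5: CDB Add1=20; issue SUB r0<-Add1 // r0:Add1,r1:13,r2:20,r3:Add2,r4:6
cycle 6: CDB Add2=-7 // r0:Add1,r1:13,r2:20,r3:-7,r4:6

STATUS = TAG Add1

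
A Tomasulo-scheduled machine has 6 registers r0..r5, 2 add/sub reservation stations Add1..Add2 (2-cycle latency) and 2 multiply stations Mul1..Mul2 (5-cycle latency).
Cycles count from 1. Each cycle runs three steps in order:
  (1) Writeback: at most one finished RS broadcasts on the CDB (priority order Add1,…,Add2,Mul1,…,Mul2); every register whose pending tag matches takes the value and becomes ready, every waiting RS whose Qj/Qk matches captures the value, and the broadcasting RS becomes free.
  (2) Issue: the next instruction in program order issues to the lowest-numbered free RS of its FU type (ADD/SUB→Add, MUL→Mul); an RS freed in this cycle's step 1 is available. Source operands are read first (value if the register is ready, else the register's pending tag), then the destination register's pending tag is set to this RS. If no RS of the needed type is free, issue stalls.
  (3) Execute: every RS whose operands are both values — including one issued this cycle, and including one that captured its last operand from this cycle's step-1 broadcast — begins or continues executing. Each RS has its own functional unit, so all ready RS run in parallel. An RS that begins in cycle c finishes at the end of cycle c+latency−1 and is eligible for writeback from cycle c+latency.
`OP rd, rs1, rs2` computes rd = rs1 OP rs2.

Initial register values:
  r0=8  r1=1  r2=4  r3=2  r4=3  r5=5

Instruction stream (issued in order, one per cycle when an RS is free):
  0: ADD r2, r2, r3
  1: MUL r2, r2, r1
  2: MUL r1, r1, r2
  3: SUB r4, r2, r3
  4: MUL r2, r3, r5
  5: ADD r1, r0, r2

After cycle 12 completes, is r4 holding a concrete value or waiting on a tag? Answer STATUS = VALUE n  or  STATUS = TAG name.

STATUS = VALUE 4

cycle 1: issue ADD r2<-Add1 // r0:8,r1:1,r2:Add1,r3:2,r4:3,r5:5
cycle 2: issue MUL r2<-Mul1 // r0:8,r1:1,r2:Mul1,r3:2,r4:3,r5:5
cycle 3: CDB Add1=6; issue MUL r1<-Mul2 // r0:8,r1:Mul2,r2:Mul1,r3:2,r4:3,r5:5
cycle 4: issue SUB r4<-Add1 // r0:8,r1:Mul2,r2:Mul1,r3:2,r4:Add1,r5:5
cycle 5: stall // r0:8,r1:Mul2,r2:Mul1,r3:2,r4:Add1,r5:5
cycle 6: stall // r0:8,r1:Mul2,r2:Mul1,r3:2,r4:Add1,r5:5
cycle 7: stall // r0:8,r1:Mul2,r2:Mul1,r3:2,r4:Add1,r5:5
cycle 8: CDB Mul1=6; issue MUL r2<-Mul1 // r0:8,r1:Mul2,r2:Mul1,r3:2,r4:Add1,r5:5
cycle 9: issue ADD r1<-Add2 // r0:8,r1:Add2,r2:Mul1,r3:2,r4:Add1,r5:5
cycle 10: CDB Add1=4 // r0:8,r1:Add2,r2:Mul1,r3:2,r4:4,r5:5
cycle 11: - // r0:8,r1:Add2,r2:Mul1,r3:2,r4:4,r5:5
cycle 12: - // r0:8,r1:Add2,r2:Mul1,r3:2,r4:4,r5:5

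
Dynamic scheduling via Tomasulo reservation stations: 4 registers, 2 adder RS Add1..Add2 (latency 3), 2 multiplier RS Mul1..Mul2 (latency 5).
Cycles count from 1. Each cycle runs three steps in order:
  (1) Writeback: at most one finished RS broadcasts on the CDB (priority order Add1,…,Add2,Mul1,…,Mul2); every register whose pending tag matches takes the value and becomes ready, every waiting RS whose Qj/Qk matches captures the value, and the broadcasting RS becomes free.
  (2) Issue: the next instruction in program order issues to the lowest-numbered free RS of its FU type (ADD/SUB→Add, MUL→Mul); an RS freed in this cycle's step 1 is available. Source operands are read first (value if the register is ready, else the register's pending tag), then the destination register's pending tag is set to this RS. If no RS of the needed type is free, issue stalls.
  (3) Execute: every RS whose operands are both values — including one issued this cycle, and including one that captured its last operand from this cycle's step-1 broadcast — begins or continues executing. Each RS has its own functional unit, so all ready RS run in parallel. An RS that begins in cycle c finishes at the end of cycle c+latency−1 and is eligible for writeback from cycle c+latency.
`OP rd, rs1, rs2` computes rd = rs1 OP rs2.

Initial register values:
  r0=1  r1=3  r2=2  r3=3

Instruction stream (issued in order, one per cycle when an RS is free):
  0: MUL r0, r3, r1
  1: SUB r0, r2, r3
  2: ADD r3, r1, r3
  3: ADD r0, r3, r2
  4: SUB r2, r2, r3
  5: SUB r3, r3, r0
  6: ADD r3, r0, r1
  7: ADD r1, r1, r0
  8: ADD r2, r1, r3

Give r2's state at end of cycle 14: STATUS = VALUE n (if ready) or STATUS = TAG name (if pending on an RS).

STATUS = TAG Add2

c1: issue MUL r0<-Mul1 | r0:Mul1,r1:3,r2:2,r3:3
c2: issue SUB r0<-Add1 | r0:Add1,r1:3,r2:2,r3:3
c3: issue ADD r3<-Add2 | r0:Add1,r1:3,r2:2,r3:Add2
c4: stall | r0:Add1,r1:3,r2:2,r3:Add2
c5: CDB Add1=-1; issue ADD r0<-Add1 | r0:Add1,r1:3,r2:2,r3:Add2
c6: CDB Add2=6; issue SUB r2<-Add2 | r0:Add1,r1:3,r2:Add2,r3:6
c7: CDB Mul1=9; stall | r0:Add1,r1:3,r2:Add2,r3:6
c8: stall | r0:Add1,r1:3,r2:Add2,r3:6
c9: CDB Add1=8; issue SUB r3<-Add1 | r0:8,r1:3,r2:Add2,r3:Add1
c10: CDB Add2=-4; issue ADD r3<-Add2 | r0:8,r1:3,r2:-4,r3:Add2
c11: stall | r0:8,r1:3,r2:-4,r3:Add2
c12: CDB Add1=-2; issue ADD r1<-Add1 | r0:8,r1:Add1,r2:-4,r3:Add2
c13: CDB Add2=11; issue ADD r2<-Add2 | r0:8,r1:Add1,r2:Add2,r3:11
c14: - | r0:8,r1:Add1,r2:Add2,r3:11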